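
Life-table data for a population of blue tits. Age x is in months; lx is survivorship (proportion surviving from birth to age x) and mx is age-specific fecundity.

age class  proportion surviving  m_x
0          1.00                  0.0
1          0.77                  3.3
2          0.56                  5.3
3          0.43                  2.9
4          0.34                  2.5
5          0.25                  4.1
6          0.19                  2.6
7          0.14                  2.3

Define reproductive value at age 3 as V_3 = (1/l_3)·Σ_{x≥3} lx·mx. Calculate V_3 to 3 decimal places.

lx·mx for x ≥ 3: 1.247, 0.85, 1.025, 0.494, 0.322 → sum = 3.938
V_3 = 3.938 / l_3 = 3.938 / 0.43 = 9.15814… → 9.158

9.158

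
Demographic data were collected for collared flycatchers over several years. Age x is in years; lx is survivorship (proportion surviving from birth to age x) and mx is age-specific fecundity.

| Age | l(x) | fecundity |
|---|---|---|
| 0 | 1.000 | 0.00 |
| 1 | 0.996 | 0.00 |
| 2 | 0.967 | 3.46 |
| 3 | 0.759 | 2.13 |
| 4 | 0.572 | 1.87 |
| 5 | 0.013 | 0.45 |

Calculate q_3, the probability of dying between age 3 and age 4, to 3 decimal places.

0.246

q_3 = (l_3 − l_4) / l_3 = (0.759 − 0.572) / 0.759
     = 0.187 / 0.759 = 0.246377… → 0.246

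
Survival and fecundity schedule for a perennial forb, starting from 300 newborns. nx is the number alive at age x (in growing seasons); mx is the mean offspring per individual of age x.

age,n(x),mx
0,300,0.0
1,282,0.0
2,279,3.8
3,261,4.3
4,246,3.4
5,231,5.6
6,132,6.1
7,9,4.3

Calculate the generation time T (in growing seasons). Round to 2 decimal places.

3.96

lx = nx/n0 = nx/300: 1, 0.94, 0.93, 0.87, 0.82, 0.77, 0.44, 0.03
lx·mx: 0, 0, 3.534, 3.741, 2.788, 4.312, 2.684, 0.129 → R0 = 17.188
x·lx·mx: 0, 0, 7.068, 11.223, 11.152, 21.56, 16.104, 0.903 → Σ = 68.01
T = 68.01 / 17.188 = 3.95683… → 3.96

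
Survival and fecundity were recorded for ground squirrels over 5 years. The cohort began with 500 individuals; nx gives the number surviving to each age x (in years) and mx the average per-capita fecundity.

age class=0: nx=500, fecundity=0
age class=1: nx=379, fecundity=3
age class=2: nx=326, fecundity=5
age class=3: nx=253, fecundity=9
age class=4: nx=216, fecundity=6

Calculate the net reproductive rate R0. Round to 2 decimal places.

lx = nx/n0 = nx/500: 1, 0.758, 0.652, 0.506, 0.432
lx·mx by age: 0, 2.274, 3.26, 4.554, 2.592
R0 = Σ lx·mx = 12.68 → 12.68

12.68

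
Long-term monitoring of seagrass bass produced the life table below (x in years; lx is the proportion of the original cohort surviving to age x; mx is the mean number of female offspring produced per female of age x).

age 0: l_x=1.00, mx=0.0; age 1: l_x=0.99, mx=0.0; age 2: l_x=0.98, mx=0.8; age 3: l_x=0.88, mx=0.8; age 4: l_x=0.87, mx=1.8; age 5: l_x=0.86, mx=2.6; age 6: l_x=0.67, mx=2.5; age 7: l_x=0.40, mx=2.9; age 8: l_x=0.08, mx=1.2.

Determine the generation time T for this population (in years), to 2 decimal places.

lx·mx: 0, 0, 0.784, 0.704, 1.566, 2.236, 1.675, 1.16, 0.096 → R0 = 8.221
x·lx·mx: 0, 0, 1.568, 2.112, 6.264, 11.18, 10.05, 8.12, 0.768 → Σ = 40.062
T = 40.062 / 8.221 = 4.87313… → 4.87

4.87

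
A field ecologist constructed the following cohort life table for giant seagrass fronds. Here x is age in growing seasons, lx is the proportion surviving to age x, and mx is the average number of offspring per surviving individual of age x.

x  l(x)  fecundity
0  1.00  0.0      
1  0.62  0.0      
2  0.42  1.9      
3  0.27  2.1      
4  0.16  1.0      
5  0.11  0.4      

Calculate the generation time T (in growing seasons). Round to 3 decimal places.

lx·mx: 0, 0, 0.798, 0.567, 0.16, 0.044 → R0 = 1.569
x·lx·mx: 0, 0, 1.596, 1.701, 0.64, 0.22 → Σ = 4.157
T = 4.157 / 1.569 = 2.649458… → 2.649

2.649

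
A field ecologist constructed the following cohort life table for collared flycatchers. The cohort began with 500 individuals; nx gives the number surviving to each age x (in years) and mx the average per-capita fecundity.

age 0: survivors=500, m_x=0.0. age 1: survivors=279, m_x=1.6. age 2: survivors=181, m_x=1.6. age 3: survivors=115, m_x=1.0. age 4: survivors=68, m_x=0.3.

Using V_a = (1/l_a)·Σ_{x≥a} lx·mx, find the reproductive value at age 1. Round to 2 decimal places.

lx = nx/n0 = nx/500: 1, 0.558, 0.362, 0.23, 0.136
lx·mx for x ≥ 1: 0.8928, 0.5792, 0.23, 0.0408 → sum = 1.7428
V_1 = 1.7428 / l_1 = 1.7428 / 0.558 = 3.123297… → 3.12

3.12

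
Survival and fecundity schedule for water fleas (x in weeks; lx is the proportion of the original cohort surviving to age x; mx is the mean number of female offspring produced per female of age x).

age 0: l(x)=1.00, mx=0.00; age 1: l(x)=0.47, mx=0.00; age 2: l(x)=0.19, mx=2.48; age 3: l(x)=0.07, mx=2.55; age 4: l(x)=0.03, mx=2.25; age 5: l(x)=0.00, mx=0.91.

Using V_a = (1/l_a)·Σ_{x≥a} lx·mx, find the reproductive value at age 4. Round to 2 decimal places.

2.25

lx·mx for x ≥ 4: 0.0675, 0 → sum = 0.0675
V_4 = 0.0675 / l_4 = 0.0675 / 0.03 = 2.25 → 2.25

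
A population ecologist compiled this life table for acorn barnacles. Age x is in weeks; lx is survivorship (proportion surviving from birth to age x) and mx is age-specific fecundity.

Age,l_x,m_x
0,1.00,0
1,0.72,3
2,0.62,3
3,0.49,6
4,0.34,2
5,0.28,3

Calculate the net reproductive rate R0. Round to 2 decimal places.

8.48

lx·mx by age: 0, 2.16, 1.86, 2.94, 0.68, 0.84
R0 = Σ lx·mx = 8.48 → 8.48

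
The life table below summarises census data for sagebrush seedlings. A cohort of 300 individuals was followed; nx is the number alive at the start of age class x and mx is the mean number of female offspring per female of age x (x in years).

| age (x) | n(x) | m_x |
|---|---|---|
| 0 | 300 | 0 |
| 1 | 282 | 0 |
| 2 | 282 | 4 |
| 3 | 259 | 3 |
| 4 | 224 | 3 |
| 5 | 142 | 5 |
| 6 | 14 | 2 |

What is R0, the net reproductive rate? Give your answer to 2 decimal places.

11.05

lx = nx/n0 = nx/300: 1, 0.94, 0.94, 0.86333…, 0.74667…, 0.47333…, 0.04667…
lx·mx by age: 0, 0, 3.76, 2.59…, 2.24…, 2.366667…, 0.093333…
R0 = Σ lx·mx = 11.05… → 11.05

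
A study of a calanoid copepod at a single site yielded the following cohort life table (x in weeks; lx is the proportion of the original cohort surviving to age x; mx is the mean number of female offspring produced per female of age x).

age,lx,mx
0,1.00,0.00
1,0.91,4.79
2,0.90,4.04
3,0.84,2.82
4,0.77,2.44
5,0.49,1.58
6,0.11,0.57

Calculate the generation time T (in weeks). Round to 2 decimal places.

lx·mx: 0, 4.3589, 3.636, 2.3688, 1.8788, 0.7742, 0.0627 → R0 = 13.0794
x·lx·mx: 0, 4.3589, 7.272, 7.1064, 7.5152, 3.871, 0.3762 → Σ = 30.4997
T = 30.4997 / 13.0794 = 2.331888… → 2.33

2.33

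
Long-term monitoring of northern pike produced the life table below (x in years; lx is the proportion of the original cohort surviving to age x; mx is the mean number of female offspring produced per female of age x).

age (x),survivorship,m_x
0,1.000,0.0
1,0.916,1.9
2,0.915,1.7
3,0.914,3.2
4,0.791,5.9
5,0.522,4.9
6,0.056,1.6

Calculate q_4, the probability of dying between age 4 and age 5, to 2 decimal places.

q_4 = (l_4 − l_5) / l_4 = (0.791 − 0.522) / 0.791
     = 0.269 / 0.791 = 0.340076… → 0.34

0.34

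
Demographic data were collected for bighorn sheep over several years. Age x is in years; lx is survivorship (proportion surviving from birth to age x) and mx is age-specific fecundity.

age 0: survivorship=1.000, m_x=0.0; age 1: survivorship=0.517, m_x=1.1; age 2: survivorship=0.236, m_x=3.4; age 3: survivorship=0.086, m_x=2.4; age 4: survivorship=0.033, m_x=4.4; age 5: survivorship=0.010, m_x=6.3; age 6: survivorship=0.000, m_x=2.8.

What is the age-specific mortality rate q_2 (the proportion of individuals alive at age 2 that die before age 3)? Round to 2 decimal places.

q_2 = (l_2 − l_3) / l_2 = (0.236 − 0.086) / 0.236
     = 0.15 / 0.236 = 0.635593… → 0.64

0.64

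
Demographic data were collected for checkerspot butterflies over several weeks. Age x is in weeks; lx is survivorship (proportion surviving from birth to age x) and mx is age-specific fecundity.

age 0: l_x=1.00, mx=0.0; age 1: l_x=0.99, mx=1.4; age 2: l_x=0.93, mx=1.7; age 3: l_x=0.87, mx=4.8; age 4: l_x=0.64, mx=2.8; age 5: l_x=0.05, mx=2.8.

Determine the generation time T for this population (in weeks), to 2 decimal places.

2.75

lx·mx: 0, 1.386, 1.581, 4.176, 1.792, 0.14 → R0 = 9.075
x·lx·mx: 0, 1.386, 3.162, 12.528, 7.168, 0.7 → Σ = 24.944
T = 24.944 / 9.075 = 2.74865… → 2.75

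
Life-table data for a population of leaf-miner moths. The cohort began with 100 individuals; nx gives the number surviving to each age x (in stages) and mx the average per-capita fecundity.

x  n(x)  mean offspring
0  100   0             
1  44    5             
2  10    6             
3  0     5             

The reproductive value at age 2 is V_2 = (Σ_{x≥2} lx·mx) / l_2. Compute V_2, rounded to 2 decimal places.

6.00

lx = nx/n0 = nx/100: 1, 0.44, 0.1, 0
lx·mx for x ≥ 2: 0.6, 0 → sum = 0.6
V_2 = 0.6 / l_2 = 0.6 / 0.1 = 6 → 6.00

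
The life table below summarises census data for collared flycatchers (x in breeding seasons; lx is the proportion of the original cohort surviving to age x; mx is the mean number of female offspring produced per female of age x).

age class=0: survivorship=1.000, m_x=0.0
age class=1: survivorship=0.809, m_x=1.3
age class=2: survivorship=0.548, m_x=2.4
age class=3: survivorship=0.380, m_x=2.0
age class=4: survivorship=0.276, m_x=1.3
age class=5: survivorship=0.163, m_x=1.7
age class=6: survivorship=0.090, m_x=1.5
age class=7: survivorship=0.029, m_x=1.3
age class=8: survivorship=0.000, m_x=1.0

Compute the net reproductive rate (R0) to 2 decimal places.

lx·mx by age: 0, 1.0517, 1.3152, 0.76, 0.3588, 0.2771, 0.135, 0.0377, 0
R0 = Σ lx·mx = 3.9355 → 3.94

3.94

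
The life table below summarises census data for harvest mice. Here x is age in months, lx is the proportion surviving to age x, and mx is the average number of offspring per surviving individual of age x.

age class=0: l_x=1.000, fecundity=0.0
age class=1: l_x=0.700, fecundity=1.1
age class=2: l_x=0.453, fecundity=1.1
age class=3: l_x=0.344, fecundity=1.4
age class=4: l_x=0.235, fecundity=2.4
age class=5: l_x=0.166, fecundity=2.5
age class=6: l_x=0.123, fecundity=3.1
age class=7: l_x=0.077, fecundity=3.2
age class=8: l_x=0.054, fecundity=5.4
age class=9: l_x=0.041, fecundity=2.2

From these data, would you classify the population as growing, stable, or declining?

growing

R0 = Σ lx·mx = 0 + 0.77 + 0.4983 + 0.4816 + 0.564 + 0.415 + 0.3813 + 0.2464 + 0.2916 + 0.0902 = 3.7384
R0 > 1, so the population is growing.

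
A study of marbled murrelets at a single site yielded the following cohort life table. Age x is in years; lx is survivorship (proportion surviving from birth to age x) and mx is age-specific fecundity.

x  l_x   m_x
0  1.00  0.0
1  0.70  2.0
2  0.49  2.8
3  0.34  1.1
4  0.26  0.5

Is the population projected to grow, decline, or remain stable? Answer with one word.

growing

R0 = Σ lx·mx = 0 + 1.4 + 1.372 + 0.374 + 0.13 = 3.276
R0 > 1, so the population is growing.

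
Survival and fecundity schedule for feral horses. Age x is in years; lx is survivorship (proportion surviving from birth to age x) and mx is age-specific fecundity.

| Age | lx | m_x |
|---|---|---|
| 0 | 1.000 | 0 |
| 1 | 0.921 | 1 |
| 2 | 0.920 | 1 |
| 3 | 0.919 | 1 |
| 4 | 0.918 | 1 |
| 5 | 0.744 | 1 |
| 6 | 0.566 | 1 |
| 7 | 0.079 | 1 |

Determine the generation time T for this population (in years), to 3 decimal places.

lx·mx: 0, 0.921, 0.92, 0.919, 0.918, 0.744, 0.566, 0.079 → R0 = 5.067
x·lx·mx: 0, 0.921, 1.84, 2.757, 3.672, 3.72, 3.396, 0.553 → Σ = 16.859
T = 16.859 / 5.067 = 3.327215… → 3.327

3.327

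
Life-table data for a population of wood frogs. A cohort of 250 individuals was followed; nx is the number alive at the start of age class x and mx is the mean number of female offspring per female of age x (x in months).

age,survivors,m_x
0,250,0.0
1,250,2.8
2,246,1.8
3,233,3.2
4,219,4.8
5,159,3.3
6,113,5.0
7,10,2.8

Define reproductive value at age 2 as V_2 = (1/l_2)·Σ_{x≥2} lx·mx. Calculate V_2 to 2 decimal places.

13.65

lx = nx/n0 = nx/250: 1, 1, 0.984, 0.932, 0.876, 0.636, 0.452, 0.04
lx·mx for x ≥ 2: 1.7712, 2.9824, 4.2048, 2.0988, 2.26, 0.112 → sum = 13.4292
V_2 = 13.4292 / l_2 = 13.4292 / 0.984 = 13.647561… → 13.65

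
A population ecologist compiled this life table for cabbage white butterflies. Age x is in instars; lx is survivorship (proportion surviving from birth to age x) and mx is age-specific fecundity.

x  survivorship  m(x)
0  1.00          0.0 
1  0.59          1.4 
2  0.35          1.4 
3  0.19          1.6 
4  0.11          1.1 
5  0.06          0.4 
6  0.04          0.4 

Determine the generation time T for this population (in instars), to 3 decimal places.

1.919

lx·mx: 0, 0.826, 0.49, 0.304, 0.121, 0.024, 0.016 → R0 = 1.781
x·lx·mx: 0, 0.826, 0.98, 0.912, 0.484, 0.12, 0.096 → Σ = 3.418
T = 3.418 / 1.781 = 1.919147… → 1.919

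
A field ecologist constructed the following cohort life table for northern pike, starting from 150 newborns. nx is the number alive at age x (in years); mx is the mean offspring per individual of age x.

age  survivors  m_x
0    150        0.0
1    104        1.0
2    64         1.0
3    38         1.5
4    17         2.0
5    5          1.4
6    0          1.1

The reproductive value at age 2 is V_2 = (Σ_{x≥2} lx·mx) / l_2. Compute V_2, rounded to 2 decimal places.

lx = nx/n0 = nx/150: 1, 0.69333…, 0.42667…, 0.25333…, 0.11333…, 0.03333…, 0
lx·mx for x ≥ 2: 0.426667…, 0.38…, 0.226667…, 0.046667…, 0 → sum = 1.08…
V_2 = 1.08… / l_2 = 1.08… / 0.426667… = 2.53125… → 2.53

2.53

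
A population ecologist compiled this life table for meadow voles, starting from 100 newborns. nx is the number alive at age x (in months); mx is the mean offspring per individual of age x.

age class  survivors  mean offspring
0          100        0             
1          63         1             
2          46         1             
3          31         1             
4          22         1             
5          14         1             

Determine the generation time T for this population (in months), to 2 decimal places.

2.31

lx = nx/n0 = nx/100: 1, 0.63, 0.46, 0.31, 0.22, 0.14
lx·mx: 0, 0.63, 0.46, 0.31, 0.22, 0.14 → R0 = 1.76
x·lx·mx: 0, 0.63, 0.92, 0.93, 0.88, 0.7 → Σ = 4.06
T = 4.06 / 1.76 = 2.306818… → 2.31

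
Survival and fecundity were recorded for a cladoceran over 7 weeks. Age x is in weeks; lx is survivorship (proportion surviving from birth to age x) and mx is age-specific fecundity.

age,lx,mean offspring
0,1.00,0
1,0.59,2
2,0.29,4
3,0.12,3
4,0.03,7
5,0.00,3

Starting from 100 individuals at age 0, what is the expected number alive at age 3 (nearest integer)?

12

Expected survivors = N0 · l_3 = 100 × 0.12 = 12 → 12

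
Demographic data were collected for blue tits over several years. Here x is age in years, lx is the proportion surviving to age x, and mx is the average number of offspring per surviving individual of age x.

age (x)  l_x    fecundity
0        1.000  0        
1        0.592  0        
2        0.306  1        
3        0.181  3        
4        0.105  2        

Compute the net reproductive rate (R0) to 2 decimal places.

lx·mx by age: 0, 0, 0.306, 0.543, 0.21
R0 = Σ lx·mx = 1.059 → 1.06

1.06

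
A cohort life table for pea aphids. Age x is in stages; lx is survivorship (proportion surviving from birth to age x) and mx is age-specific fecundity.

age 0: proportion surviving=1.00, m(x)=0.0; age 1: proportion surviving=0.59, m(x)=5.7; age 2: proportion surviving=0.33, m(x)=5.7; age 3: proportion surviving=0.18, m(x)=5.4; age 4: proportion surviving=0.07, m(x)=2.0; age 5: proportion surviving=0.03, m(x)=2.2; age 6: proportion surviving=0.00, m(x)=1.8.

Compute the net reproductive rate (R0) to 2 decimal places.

lx·mx by age: 0, 3.363, 1.881, 0.972, 0.14, 0.066, 0
R0 = Σ lx·mx = 6.422 → 6.42

6.42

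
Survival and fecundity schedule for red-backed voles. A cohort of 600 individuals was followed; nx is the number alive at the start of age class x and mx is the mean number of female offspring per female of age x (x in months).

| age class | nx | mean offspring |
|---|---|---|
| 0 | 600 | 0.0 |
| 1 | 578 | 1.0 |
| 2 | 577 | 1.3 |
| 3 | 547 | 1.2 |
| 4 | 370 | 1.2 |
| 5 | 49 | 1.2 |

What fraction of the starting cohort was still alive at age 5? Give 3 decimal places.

0.082

l_5 = n_5/n_0 = 49/600 = 0.081667… → 0.082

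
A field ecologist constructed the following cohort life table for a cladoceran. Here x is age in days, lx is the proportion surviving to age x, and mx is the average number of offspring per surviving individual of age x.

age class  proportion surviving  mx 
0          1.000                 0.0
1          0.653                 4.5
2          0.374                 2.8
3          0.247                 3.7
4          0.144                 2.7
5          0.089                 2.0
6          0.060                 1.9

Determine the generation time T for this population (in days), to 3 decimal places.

lx·mx: 0, 2.9385, 1.0472, 0.9139, 0.3888, 0.178, 0.114 → R0 = 5.5804
x·lx·mx: 0, 2.9385, 2.0944, 2.7417, 1.5552, 0.89, 0.684 → Σ = 10.9038
T = 10.9038 / 5.5804 = 1.953946… → 1.954

1.954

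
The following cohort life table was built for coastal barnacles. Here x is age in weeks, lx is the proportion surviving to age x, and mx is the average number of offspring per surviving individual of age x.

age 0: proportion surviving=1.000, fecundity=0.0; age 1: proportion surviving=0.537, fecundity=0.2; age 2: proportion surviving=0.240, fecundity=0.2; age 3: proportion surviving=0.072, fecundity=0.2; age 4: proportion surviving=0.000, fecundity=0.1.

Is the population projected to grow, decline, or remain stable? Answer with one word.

declining

R0 = Σ lx·mx = 0 + 0.1074 + 0.048 + 0.0144 + 0 = 0.1698
R0 < 1, so the population is declining.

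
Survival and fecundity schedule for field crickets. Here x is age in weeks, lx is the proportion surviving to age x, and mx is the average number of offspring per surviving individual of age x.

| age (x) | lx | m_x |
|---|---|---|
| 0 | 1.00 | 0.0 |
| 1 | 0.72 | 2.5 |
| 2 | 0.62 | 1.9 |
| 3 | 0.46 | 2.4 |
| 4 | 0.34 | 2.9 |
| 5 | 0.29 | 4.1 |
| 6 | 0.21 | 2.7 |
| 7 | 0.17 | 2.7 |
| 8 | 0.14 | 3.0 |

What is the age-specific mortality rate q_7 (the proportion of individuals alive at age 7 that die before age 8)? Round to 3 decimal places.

q_7 = (l_7 − l_8) / l_7 = (0.17 − 0.14) / 0.17
     = 0.03 / 0.17 = 0.176471… → 0.176

0.176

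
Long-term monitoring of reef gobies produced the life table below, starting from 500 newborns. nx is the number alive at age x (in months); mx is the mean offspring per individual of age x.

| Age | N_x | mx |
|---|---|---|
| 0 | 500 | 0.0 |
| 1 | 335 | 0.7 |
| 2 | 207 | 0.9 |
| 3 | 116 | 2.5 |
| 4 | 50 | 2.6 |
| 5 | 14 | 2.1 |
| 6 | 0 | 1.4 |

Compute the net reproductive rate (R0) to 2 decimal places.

lx = nx/n0 = nx/500: 1, 0.67, 0.414, 0.232, 0.1, 0.028, 0
lx·mx by age: 0, 0.469, 0.3726, 0.58, 0.26, 0.0588, 0
R0 = Σ lx·mx = 1.7404 → 1.74

1.74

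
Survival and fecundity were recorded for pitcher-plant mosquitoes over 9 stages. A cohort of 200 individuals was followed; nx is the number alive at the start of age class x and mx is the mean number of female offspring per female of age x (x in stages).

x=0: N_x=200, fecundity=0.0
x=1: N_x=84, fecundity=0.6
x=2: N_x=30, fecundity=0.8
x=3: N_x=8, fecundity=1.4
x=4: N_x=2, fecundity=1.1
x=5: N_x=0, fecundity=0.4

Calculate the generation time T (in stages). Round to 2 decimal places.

lx = nx/n0 = nx/200: 1, 0.42, 0.15, 0.04, 0.01, 0
lx·mx: 0, 0.252, 0.12, 0.056, 0.011, 0 → R0 = 0.439
x·lx·mx: 0, 0.252, 0.24, 0.168, 0.044, 0 → Σ = 0.704
T = 0.704 / 0.439 = 1.603645… → 1.60

1.60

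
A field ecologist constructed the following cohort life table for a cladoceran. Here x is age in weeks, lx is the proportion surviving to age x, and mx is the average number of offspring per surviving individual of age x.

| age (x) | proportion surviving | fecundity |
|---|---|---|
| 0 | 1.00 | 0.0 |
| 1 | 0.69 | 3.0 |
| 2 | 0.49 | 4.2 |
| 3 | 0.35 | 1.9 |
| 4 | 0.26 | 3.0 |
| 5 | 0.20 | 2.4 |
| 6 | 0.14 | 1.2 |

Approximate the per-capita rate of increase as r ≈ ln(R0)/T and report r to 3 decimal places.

0.773

R0 = Σ lx·mx = 0 + 2.07 + 2.058 + 0.665 + 0.78 + 0.48 + 0.168 = 6.221
Σ x·lx·mx = 14.709; T = 14.709/6.221 = 2.36441…
r ≈ ln(R0)/T = ln(6.221)/2.36441… = 0.7731… → 0.773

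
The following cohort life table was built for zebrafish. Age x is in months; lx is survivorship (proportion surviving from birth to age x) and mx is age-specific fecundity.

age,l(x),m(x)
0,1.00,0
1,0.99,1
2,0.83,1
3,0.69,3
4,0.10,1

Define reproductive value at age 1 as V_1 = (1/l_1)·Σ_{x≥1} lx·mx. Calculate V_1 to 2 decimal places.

lx·mx for x ≥ 1: 0.99, 0.83, 2.07, 0.1 → sum = 3.99
V_1 = 3.99 / l_1 = 3.99 / 0.99 = 4.030303… → 4.03

4.03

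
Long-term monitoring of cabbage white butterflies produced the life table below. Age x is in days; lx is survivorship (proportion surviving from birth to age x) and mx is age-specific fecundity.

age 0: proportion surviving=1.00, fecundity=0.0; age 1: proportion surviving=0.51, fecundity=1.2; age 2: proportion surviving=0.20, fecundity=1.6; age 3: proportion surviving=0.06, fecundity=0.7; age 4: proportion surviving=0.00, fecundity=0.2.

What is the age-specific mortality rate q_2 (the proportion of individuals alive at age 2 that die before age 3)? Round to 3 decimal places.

0.700

q_2 = (l_2 − l_3) / l_2 = (0.2 − 0.06) / 0.2
     = 0.14 / 0.2 = 0.7 → 0.700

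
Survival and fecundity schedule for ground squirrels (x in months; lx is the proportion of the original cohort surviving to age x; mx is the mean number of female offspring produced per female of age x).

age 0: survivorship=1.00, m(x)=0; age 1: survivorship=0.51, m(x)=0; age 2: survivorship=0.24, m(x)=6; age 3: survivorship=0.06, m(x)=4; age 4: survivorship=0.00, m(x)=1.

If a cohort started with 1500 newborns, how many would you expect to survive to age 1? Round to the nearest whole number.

765

Expected survivors = N0 · l_1 = 1500 × 0.51 = 765 → 765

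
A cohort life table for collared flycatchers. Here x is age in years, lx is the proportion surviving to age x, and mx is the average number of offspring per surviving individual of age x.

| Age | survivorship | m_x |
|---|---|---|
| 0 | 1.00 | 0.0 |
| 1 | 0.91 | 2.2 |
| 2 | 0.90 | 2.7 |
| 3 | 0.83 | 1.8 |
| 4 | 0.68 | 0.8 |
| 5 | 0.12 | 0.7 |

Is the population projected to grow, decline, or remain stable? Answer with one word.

growing

R0 = Σ lx·mx = 0 + 2.002 + 2.43 + 1.494 + 0.544 + 0.084 = 6.554
R0 > 1, so the population is growing.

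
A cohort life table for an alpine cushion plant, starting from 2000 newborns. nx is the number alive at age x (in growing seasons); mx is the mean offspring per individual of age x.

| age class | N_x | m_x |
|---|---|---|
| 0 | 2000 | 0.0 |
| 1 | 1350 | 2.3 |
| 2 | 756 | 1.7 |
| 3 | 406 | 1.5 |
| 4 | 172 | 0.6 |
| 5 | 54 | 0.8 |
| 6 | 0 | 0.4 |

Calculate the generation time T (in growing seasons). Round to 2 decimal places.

1.58

lx = nx/n0 = nx/2000: 1, 0.675, 0.378, 0.203, 0.086, 0.027, 0
lx·mx: 0, 1.5525, 0.6426, 0.3045, 0.0516, 0.0216, 0 → R0 = 2.5728
x·lx·mx: 0, 1.5525, 1.2852, 0.9135, 0.2064, 0.108, 0 → Σ = 4.0656
T = 4.0656 / 2.5728 = 1.580224… → 1.58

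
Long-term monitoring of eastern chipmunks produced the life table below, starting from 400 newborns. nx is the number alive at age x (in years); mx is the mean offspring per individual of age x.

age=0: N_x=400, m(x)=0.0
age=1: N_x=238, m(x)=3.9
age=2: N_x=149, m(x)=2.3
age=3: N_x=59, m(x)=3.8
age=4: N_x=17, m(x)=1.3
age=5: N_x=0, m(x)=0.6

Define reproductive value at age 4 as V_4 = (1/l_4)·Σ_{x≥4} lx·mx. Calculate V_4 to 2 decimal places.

lx = nx/n0 = nx/400: 1, 0.595, 0.3725, 0.1475, 0.0425, 0
lx·mx for x ≥ 4: 0.05525, 0 → sum = 0.05525
V_4 = 0.05525 / l_4 = 0.05525 / 0.0425 = 1.3 → 1.30

1.30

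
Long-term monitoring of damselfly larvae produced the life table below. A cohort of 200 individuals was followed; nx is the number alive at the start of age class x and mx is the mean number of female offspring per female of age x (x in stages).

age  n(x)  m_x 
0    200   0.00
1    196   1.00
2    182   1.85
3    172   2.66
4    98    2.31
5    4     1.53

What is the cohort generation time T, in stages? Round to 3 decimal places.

2.599

lx = nx/n0 = nx/200: 1, 0.98, 0.91, 0.86, 0.49, 0.02
lx·mx: 0, 0.98, 1.6835, 2.2876, 1.1319, 0.0306 → R0 = 6.1136
x·lx·mx: 0, 0.98, 3.367, 6.8628, 4.5276, 0.153 → Σ = 15.8904
T = 15.8904 / 6.1136 = 2.599189… → 2.599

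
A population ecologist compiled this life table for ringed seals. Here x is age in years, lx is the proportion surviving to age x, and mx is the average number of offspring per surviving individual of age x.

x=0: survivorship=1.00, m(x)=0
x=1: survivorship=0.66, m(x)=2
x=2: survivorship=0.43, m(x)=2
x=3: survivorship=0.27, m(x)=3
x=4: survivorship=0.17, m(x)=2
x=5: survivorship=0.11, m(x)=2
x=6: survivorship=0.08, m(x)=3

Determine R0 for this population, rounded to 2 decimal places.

3.79

lx·mx by age: 0, 1.32, 0.86, 0.81, 0.34, 0.22, 0.24
R0 = Σ lx·mx = 3.79 → 3.79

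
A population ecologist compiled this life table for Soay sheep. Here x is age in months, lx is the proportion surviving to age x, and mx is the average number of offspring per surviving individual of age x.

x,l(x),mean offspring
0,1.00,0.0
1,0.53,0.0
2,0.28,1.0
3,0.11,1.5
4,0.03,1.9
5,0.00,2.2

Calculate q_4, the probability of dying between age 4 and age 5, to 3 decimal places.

1.000

q_4 = (l_4 − l_5) / l_4 = (0.03 − 0) / 0.03
     = 0.03 / 0.03 = 1 → 1.000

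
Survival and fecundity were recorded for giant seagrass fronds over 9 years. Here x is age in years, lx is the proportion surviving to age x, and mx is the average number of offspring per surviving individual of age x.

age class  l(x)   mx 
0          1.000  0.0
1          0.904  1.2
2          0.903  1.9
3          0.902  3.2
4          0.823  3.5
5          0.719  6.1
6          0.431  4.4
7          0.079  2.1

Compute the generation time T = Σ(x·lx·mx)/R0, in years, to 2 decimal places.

3.94

lx·mx: 0, 1.0848, 1.7157, 2.8864, 2.8805, 4.3859, 1.8964, 0.1659 → R0 = 15.0156
x·lx·mx: 0, 1.0848, 3.4314, 8.6592, 11.522, 21.9295, 11.3784, 1.1613 → Σ = 59.1666
T = 59.1666 / 15.0156 = 3.940342… → 3.94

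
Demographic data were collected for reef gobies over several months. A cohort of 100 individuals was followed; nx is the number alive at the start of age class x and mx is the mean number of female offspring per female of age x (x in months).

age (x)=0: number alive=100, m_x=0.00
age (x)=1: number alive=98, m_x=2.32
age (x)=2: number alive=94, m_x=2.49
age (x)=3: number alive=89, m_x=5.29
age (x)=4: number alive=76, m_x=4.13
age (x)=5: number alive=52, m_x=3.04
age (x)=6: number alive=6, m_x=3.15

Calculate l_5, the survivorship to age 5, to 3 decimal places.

l_5 = n_5/n_0 = 52/100 = 0.52 → 0.520

0.520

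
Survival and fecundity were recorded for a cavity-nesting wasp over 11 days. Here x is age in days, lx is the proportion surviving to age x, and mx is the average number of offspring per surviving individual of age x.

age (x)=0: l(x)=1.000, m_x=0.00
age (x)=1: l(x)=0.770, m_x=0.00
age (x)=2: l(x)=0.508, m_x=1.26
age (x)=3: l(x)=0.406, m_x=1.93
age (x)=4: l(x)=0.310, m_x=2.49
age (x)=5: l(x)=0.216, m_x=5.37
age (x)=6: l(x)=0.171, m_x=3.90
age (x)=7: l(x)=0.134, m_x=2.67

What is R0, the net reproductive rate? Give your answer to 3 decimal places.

4.380

lx·mx by age: 0, 0, 0.64008, 0.78358, 0.7719, 1.15992, 0.6669, 0.35778
R0 = Σ lx·mx = 4.38016 → 4.380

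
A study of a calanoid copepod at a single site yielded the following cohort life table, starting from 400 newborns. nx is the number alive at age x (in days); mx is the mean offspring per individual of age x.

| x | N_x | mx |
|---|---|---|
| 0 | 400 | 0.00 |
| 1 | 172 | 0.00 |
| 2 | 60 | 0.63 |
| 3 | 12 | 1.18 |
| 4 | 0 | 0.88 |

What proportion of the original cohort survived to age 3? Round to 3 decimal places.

l_3 = n_3/n_0 = 12/400 = 0.03 → 0.030

0.030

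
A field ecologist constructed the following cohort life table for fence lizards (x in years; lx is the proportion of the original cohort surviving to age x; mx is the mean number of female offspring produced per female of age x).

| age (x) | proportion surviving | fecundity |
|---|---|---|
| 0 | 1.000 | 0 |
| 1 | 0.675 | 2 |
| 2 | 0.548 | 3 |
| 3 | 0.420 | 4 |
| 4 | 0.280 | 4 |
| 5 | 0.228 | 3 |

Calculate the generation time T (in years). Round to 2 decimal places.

2.71

lx·mx: 0, 1.35, 1.644, 1.68, 1.12, 0.684 → R0 = 6.478
x·lx·mx: 0, 1.35, 3.288, 5.04, 4.48, 3.42 → Σ = 17.578
T = 17.578 / 6.478 = 2.713492… → 2.71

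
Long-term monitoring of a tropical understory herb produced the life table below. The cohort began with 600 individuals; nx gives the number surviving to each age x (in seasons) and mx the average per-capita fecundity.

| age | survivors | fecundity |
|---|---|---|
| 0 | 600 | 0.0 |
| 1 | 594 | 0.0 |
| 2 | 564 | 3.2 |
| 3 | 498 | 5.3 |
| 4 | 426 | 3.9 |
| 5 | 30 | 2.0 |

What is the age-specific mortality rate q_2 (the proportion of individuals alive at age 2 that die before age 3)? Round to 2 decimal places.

0.12

lx = nx/n0 = nx/600: 1, 0.99, 0.94, 0.83, 0.71, 0.05
q_2 = (l_2 − l_3) / l_2 = (0.94 − 0.83) / 0.94
     = 0.11 / 0.94 = 0.117021… → 0.12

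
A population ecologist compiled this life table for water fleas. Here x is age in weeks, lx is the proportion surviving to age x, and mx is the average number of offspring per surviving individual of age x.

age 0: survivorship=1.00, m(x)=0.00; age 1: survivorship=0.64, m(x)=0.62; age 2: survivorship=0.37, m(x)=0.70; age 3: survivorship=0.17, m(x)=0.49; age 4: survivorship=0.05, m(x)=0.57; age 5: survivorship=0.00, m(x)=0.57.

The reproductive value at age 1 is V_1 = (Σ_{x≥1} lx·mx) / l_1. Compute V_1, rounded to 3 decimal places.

1.199

lx·mx for x ≥ 1: 0.3968, 0.259, 0.0833, 0.0285, 0 → sum = 0.7676
V_1 = 0.7676 / l_1 = 0.7676 / 0.64 = 1.199375 → 1.199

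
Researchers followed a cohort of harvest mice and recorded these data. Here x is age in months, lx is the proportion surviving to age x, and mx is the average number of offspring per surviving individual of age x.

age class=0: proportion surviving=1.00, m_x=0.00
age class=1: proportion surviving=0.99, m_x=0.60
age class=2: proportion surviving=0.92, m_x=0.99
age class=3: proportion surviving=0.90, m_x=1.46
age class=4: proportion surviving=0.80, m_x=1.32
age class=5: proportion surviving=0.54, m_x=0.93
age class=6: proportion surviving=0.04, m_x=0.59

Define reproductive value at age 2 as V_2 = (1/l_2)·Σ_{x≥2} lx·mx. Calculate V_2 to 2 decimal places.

4.14

lx·mx for x ≥ 2: 0.9108, 1.314, 1.056, 0.5022, 0.0236 → sum = 3.8066
V_2 = 3.8066 / l_2 = 3.8066 / 0.92 = 4.137609… → 4.14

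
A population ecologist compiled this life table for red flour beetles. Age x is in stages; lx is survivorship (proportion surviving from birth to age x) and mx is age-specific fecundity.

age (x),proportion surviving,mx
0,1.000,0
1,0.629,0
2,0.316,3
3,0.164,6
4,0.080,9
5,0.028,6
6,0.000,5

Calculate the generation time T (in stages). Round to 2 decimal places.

lx·mx: 0, 0, 0.948, 0.984, 0.72, 0.168, 0 → R0 = 2.82
x·lx·mx: 0, 0, 1.896, 2.952, 2.88, 0.84, 0 → Σ = 8.568
T = 8.568 / 2.82 = 3.038298… → 3.04

3.04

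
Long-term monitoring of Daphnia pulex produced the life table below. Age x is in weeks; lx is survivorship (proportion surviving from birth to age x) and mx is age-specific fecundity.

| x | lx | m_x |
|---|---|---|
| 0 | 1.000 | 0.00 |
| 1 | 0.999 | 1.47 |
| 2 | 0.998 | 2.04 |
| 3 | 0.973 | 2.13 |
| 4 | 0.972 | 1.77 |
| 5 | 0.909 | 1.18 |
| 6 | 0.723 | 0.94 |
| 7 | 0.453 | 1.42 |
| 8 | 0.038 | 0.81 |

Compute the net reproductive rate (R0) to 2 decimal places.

lx·mx by age: 0, 1.46853, 2.03592, 2.07249, 1.72044, 1.07262, 0.67962, 0.64326, 0.03078
R0 = Σ lx·mx = 9.72366 → 9.72

9.72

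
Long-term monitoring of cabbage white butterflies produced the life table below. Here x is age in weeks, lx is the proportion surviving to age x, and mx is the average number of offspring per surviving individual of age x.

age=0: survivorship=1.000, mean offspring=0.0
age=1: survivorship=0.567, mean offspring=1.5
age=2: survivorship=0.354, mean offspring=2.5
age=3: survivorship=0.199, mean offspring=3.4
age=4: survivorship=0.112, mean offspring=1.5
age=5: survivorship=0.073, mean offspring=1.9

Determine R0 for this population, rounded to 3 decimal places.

lx·mx by age: 0, 0.8505, 0.885, 0.6766, 0.168, 0.1387
R0 = Σ lx·mx = 2.7188 → 2.719

2.719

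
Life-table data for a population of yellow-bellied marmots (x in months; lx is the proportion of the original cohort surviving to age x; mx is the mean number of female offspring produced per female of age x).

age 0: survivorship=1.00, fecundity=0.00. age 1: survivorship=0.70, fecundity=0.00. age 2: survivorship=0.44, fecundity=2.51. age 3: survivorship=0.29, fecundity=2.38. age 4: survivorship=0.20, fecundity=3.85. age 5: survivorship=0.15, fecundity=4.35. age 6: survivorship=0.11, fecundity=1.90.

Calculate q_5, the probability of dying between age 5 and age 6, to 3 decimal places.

0.267

q_5 = (l_5 − l_6) / l_5 = (0.15 − 0.11) / 0.15
     = 0.04 / 0.15 = 0.266667… → 0.267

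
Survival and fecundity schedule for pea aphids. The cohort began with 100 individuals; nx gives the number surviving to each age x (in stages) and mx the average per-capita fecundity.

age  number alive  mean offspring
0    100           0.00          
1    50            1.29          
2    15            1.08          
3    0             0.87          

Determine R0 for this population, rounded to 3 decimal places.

lx = nx/n0 = nx/100: 1, 0.5, 0.15, 0
lx·mx by age: 0, 0.645, 0.162, 0
R0 = Σ lx·mx = 0.807 → 0.807

0.807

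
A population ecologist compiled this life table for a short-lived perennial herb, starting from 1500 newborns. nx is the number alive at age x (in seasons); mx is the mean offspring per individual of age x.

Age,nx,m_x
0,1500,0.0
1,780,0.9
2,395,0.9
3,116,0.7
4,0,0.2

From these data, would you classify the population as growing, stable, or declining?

lx = nx/n0 = nx/1500: 1, 0.52, 0.26333…, 0.07733…, 0
R0 = Σ lx·mx = 0 + 0.468 + 0.237… + 0.054133… + 0 = 0.759133…
R0 < 1, so the population is declining.

declining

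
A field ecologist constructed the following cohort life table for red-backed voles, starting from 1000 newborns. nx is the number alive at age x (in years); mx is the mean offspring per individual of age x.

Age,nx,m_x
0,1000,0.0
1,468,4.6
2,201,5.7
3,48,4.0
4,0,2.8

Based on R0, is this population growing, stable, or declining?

growing

lx = nx/n0 = nx/1000: 1, 0.468, 0.201, 0.048, 0
R0 = Σ lx·mx = 0 + 2.1528 + 1.1457 + 0.192 + 0 = 3.4905
R0 > 1, so the population is growing.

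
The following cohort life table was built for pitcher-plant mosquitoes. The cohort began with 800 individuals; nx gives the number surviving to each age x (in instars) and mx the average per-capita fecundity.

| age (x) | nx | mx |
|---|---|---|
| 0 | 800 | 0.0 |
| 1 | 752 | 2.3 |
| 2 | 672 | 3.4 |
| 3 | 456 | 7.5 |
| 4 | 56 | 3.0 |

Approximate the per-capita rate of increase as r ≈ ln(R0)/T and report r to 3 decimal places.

0.993

lx = nx/n0 = nx/800: 1, 0.94, 0.84, 0.57, 0.07
R0 = Σ lx·mx = 0 + 2.162 + 2.856 + 4.275 + 0.21 = 9.503
Σ x·lx·mx = 21.539; T = 21.539/9.503 = 2.26655…
r ≈ ln(R0)/T = ln(9.503)/2.26655… = 0.99341… → 0.993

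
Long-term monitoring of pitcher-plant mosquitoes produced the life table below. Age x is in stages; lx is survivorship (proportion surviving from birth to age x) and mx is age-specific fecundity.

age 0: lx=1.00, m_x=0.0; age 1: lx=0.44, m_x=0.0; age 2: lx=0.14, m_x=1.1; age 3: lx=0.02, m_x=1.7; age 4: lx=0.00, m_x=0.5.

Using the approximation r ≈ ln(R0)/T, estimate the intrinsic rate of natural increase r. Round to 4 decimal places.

R0 = Σ lx·mx = 0 + 0 + 0.154 + 0.034 + 0 = 0.188
Σ x·lx·mx = 0.41; T = 0.41/0.188 = 2.18085…
r ≈ ln(R0)/T = ln(0.188)/2.18085… = -0.766358… → -0.7664

-0.7664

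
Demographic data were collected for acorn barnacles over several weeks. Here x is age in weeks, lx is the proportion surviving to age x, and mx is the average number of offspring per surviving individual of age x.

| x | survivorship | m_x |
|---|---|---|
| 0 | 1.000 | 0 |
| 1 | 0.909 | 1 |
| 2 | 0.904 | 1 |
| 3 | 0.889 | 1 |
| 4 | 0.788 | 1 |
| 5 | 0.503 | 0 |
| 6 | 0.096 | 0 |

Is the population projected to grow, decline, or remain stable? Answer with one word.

R0 = Σ lx·mx = 0 + 0.909 + 0.904 + 0.889 + 0.788 + 0 + 0 = 3.49
R0 > 1, so the population is growing.

growing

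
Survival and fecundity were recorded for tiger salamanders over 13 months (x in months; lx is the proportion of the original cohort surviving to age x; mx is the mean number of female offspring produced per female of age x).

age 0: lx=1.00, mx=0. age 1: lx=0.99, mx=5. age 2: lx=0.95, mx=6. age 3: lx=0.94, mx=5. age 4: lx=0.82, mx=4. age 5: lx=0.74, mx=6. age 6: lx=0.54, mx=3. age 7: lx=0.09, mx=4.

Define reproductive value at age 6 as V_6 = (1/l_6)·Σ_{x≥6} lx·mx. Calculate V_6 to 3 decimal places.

lx·mx for x ≥ 6: 1.62, 0.36 → sum = 1.98
V_6 = 1.98 / l_6 = 1.98 / 0.54 = 3.666667… → 3.667

3.667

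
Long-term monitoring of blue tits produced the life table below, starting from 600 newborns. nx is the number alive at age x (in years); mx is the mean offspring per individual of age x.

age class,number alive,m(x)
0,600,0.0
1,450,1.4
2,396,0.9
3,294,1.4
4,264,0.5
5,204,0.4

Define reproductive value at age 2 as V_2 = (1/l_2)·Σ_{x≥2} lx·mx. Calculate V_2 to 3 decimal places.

lx = nx/n0 = nx/600: 1, 0.75, 0.66, 0.49, 0.44, 0.34
lx·mx for x ≥ 2: 0.594, 0.686, 0.22, 0.136 → sum = 1.636
V_2 = 1.636 / l_2 = 1.636 / 0.66 = 2.478788… → 2.479

2.479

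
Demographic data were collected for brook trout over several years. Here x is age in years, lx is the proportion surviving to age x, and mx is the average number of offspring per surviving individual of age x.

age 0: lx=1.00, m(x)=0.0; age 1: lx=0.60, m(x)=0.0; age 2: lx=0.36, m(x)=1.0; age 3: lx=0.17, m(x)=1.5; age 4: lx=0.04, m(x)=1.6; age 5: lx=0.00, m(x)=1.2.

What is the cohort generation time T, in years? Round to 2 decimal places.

lx·mx: 0, 0, 0.36, 0.255, 0.064, 0 → R0 = 0.679
x·lx·mx: 0, 0, 0.72, 0.765, 0.256, 0 → Σ = 1.741
T = 1.741 / 0.679 = 2.564065… → 2.56

2.56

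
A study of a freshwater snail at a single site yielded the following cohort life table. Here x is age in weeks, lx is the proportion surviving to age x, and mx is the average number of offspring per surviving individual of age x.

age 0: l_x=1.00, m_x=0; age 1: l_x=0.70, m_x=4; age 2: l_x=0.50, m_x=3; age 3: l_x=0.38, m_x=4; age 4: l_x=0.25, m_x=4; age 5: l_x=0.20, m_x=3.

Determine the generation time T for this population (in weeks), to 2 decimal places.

lx·mx: 0, 2.8, 1.5, 1.52, 1, 0.6 → R0 = 7.42
x·lx·mx: 0, 2.8, 3, 4.56, 4, 3 → Σ = 17.36
T = 17.36 / 7.42 = 2.339623… → 2.34

2.34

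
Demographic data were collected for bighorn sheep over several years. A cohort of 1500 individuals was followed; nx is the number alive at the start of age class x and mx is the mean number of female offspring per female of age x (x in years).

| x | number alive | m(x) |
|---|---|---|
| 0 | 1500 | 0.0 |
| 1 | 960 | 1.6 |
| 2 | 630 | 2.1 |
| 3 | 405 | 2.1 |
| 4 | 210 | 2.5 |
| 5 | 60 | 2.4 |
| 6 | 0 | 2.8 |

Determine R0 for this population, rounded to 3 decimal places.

2.919

lx = nx/n0 = nx/1500: 1, 0.64, 0.42, 0.27, 0.14, 0.04, 0
lx·mx by age: 0, 1.024, 0.882, 0.567, 0.35, 0.096, 0
R0 = Σ lx·mx = 2.919 → 2.919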